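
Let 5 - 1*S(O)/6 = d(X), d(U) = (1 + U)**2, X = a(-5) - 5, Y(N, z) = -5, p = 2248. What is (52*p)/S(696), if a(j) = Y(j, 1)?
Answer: -14612/57 ≈ -256.35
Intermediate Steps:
a(j) = -5
X = -10 (X = -5 - 5 = -10)
S(O) = -456 (S(O) = 30 - 6*(1 - 10)**2 = 30 - 6*(-9)**2 = 30 - 6*81 = 30 - 486 = -456)
(52*p)/S(696) = (52*2248)/(-456) = 116896*(-1/456) = -14612/57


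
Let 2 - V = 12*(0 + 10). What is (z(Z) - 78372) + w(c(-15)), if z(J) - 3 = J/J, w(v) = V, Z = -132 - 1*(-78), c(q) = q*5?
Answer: -78486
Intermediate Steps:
V = -118 (V = 2 - 12*(0 + 10) = 2 - 12*10 = 2 - 1*120 = 2 - 120 = -118)
c(q) = 5*q
Z = -54 (Z = -132 + 78 = -54)
w(v) = -118
z(J) = 4 (z(J) = 3 + J/J = 3 + 1 = 4)
(z(Z) - 78372) + w(c(-15)) = (4 - 78372) - 118 = -78368 - 118 = -78486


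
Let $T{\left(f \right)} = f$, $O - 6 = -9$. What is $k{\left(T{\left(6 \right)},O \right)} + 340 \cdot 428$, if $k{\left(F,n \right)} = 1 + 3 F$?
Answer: $145539$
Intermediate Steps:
$O = -3$ ($O = 6 - 9 = -3$)
$k{\left(T{\left(6 \right)},O \right)} + 340 \cdot 428 = \left(1 + 3 \cdot 6\right) + 340 \cdot 428 = \left(1 + 18\right) + 145520 = 19 + 145520 = 145539$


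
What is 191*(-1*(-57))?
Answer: 10887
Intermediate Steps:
191*(-1*(-57)) = 191*57 = 10887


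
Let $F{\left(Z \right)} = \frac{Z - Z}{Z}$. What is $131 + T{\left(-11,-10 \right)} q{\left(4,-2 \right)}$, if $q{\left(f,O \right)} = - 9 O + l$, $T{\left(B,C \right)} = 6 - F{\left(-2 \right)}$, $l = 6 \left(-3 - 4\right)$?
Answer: $-13$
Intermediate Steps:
$l = -42$ ($l = 6 \left(-7\right) = -42$)
$F{\left(Z \right)} = 0$ ($F{\left(Z \right)} = \frac{0}{Z} = 0$)
$T{\left(B,C \right)} = 6$ ($T{\left(B,C \right)} = 6 - 0 = 6 + 0 = 6$)
$q{\left(f,O \right)} = -42 - 9 O$ ($q{\left(f,O \right)} = - 9 O - 42 = -42 - 9 O$)
$131 + T{\left(-11,-10 \right)} q{\left(4,-2 \right)} = 131 + 6 \left(-42 - -18\right) = 131 + 6 \left(-42 + 18\right) = 131 + 6 \left(-24\right) = 131 - 144 = -13$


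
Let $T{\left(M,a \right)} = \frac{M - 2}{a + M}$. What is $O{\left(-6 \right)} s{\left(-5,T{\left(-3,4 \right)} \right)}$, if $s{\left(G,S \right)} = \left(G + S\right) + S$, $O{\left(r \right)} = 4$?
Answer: $-60$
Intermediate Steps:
$T{\left(M,a \right)} = \frac{-2 + M}{M + a}$
$s{\left(G,S \right)} = G + 2 S$
$O{\left(-6 \right)} s{\left(-5,T{\left(-3,4 \right)} \right)} = 4 \left(-5 + 2 \frac{-2 - 3}{-3 + 4}\right) = 4 \left(-5 + 2 \cdot 1^{-1} \left(-5\right)\right) = 4 \left(-5 + 2 \cdot 1 \left(-5\right)\right) = 4 \left(-5 + 2 \left(-5\right)\right) = 4 \left(-5 - 10\right) = 4 \left(-15\right) = -60$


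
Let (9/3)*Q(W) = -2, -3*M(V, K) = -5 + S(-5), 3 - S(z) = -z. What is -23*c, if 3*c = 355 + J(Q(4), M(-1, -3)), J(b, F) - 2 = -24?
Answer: -2553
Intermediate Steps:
S(z) = 3 + z (S(z) = 3 - (-1)*z = 3 + z)
M(V, K) = 7/3 (M(V, K) = -(-5 + (3 - 5))/3 = -(-5 - 2)/3 = -⅓*(-7) = 7/3)
Q(W) = -⅔ (Q(W) = (⅓)*(-2) = -⅔)
J(b, F) = -22 (J(b, F) = 2 - 24 = -22)
c = 111 (c = (355 - 22)/3 = (⅓)*333 = 111)
-23*c = -23*111 = -2553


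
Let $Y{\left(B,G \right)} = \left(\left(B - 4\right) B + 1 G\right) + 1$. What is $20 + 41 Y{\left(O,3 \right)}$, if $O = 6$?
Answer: $676$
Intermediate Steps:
$Y{\left(B,G \right)} = 1 + G + B \left(-4 + B\right)$ ($Y{\left(B,G \right)} = \left(\left(-4 + B\right) B + G\right) + 1 = \left(B \left(-4 + B\right) + G\right) + 1 = \left(G + B \left(-4 + B\right)\right) + 1 = 1 + G + B \left(-4 + B\right)$)
$20 + 41 Y{\left(O,3 \right)} = 20 + 41 \left(1 + 3 + 6^{2} - 24\right) = 20 + 41 \left(1 + 3 + 36 - 24\right) = 20 + 41 \cdot 16 = 20 + 656 = 676$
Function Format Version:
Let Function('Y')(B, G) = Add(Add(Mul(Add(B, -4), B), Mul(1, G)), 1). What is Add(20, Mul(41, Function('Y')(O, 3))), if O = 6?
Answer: 676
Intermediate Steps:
Function('Y')(B, G) = Add(1, G, Mul(B, Add(-4, B))) (Function('Y')(B, G) = Add(Add(Mul(Add(-4, B), B), G), 1) = Add(Add(Mul(B, Add(-4, B)), G), 1) = Add(Add(G, Mul(B, Add(-4, B))), 1) = Add(1, G, Mul(B, Add(-4, B))))
Add(20, Mul(41, Function('Y')(O, 3))) = Add(20, Mul(41, Add(1, 3, Pow(6, 2), Mul(-4, 6)))) = Add(20, Mul(41, Add(1, 3, 36, -24))) = Add(20, Mul(41, 16)) = Add(20, 656) = 676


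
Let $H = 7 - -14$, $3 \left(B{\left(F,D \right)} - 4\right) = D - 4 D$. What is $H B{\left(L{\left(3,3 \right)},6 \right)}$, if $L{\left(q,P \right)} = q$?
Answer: $-42$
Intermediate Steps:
$B{\left(F,D \right)} = 4 - D$ ($B{\left(F,D \right)} = 4 + \frac{D - 4 D}{3} = 4 + \frac{\left(-3\right) D}{3} = 4 - D$)
$H = 21$ ($H = 7 + 14 = 21$)
$H B{\left(L{\left(3,3 \right)},6 \right)} = 21 \left(4 - 6\right) = 21 \left(-2\right) = -42$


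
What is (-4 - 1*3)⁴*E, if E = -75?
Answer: -180075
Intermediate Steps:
(-4 - 1*3)⁴*E = (-4 - 1*3)⁴*(-75) = (-4 - 3)⁴*(-75) = (-7)⁴*(-75) = 2401*(-75) = -180075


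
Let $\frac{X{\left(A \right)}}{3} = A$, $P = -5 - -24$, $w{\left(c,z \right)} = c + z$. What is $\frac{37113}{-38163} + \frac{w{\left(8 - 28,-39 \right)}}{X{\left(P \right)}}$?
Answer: $- \frac{1455686}{725097} \approx -2.0076$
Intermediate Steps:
$P = 19$ ($P = -5 + 24 = 19$)
$X{\left(A \right)} = 3 A$
$\frac{37113}{-38163} + \frac{w{\left(8 - 28,-39 \right)}}{X{\left(P \right)}} = \frac{37113}{-38163} + \frac{\left(8 - 28\right) - 39}{3 \cdot 19} = 37113 \left(- \frac{1}{38163}\right) + \frac{-20 - 39}{57} = - \frac{12371}{12721} - \frac{59}{57} = - \frac{1455686}{725097}$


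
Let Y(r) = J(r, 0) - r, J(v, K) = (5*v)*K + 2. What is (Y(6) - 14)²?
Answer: 324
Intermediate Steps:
J(v, K) = 2 + 5*K*v (J(v, K) = 5*K*v + 2 = 2 + 5*K*v)
Y(r) = 2 - r (Y(r) = (2 + 5*0*r) - r = (2 + 0) - r = 2 - r)
(Y(6) - 14)² = ((2 - 1*6) - 14)² = ((2 - 6) - 14)² = (-4 - 14)² = (-18)² = 324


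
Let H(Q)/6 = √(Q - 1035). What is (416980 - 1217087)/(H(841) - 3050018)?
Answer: 1220170375963/4651304903654 + 2400321*I*√194/4651304903654 ≈ 0.26233 + 7.1878e-6*I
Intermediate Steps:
H(Q) = 6*√(-1035 + Q) (H(Q) = 6*√(Q - 1035) = 6*√(-1035 + Q))
(416980 - 1217087)/(H(841) - 3050018) = (416980 - 1217087)/(6*√(-1035 + 841) - 3050018) = -800107/(6*√(-194) - 3050018) = -800107/(6*(I*√194) - 3050018) = -800107/(6*I*√194 - 3050018) = -800107/(-3050018 + 6*I*√194)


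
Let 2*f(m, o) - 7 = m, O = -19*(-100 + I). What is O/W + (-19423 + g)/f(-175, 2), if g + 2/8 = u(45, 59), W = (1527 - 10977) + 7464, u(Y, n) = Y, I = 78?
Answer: 8544465/37072 ≈ 230.48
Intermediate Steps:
W = -1986 (W = -9450 + 7464 = -1986)
O = 418 (O = -19*(-100 + 78) = -19*(-22) = 418)
f(m, o) = 7/2 + m/2
g = 179/4 (g = -¼ + 45 = 179/4 ≈ 44.750)
O/W + (-19423 + g)/f(-175, 2) = 418/(-1986) + (-19423 + 179/4)/(7/2 + (½)*(-175)) = 418*(-1/1986) - 77513/(4*(7/2 - 175/2)) = -209/993 - 77513/4/(-84) = -209/993 - 77513/4*(-1/84) = -209/993 + 77513/336 = 8544465/37072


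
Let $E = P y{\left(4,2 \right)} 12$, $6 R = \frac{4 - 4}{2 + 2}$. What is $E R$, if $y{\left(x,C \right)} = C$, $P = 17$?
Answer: $0$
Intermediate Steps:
$R = 0$ ($R = \frac{\left(4 - 4\right) \frac{1}{2 + 2}}{6} = \frac{0 \cdot \frac{1}{4}}{6} = \frac{1}{6} \cdot 0 = 0$)
$E = 408$ ($E = 17 \cdot 2 \cdot 12 = 34 \cdot 12 = 408$)
$E R = 408 \cdot 0 = 0$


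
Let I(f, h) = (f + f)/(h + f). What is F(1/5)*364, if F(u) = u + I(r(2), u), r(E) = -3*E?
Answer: 119756/145 ≈ 825.90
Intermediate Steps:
I(f, h) = 2*f/(f + h) (I(f, h) = (2*f)/(f + h) = 2*f/(f + h))
F(u) = u - 12/(-6 + u) (F(u) = u + 2*(-3*2)/(-3*2 + u) = u + 2*(-6)/(-6 + u) = u - 12/(-6 + u))
F(1/5)*364 = ((-12 + (1/5)*(-6 + 1/5))/(-6 + 1/5))*364 = ((-12 + (1*(1/5))*(-6 + 1*(1/5)))/(-6 + 1*(1/5)))*364 = ((-12 + (-6 + 1/5)/5)/(-6 + 1/5))*364 = ((-12 + (1/5)*(-29/5))/(-29/5))*364 = -5*(-12 - 29/25)/29*364 = -5/29*(-329/25)*364 = (329/145)*364 = 119756/145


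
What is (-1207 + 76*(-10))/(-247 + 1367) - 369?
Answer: -59321/160 ≈ -370.76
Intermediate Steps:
(-1207 + 76*(-10))/(-247 + 1367) - 369 = (-1207 - 760)/1120 - 369 = -1967*1/1120 - 369 = -281/160 - 369 = -59321/160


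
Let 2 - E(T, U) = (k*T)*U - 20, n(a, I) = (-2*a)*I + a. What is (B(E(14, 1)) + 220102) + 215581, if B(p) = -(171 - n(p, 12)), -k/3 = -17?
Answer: 451428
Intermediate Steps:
k = 51 (k = -3*(-17) = 51)
n(a, I) = a - 2*I*a (n(a, I) = -2*I*a + a = a - 2*I*a)
E(T, U) = 22 - 51*T*U (E(T, U) = 2 - ((51*T)*U - 20) = 2 - (51*T*U - 20) = 2 - (-20 + 51*T*U) = 2 + (20 - 51*T*U) = 22 - 51*T*U)
B(p) = -171 - 23*p (B(p) = -(171 - p*(1 - 2*12)) = -(171 - p*(1 - 24)) = -(171 - p*(-23)) = -(171 - (-23)*p) = -(171 + 23*p) = -171 - 23*p)
(B(E(14, 1)) + 220102) + 215581 = ((-171 - 23*(22 - 51*14*1)) + 220102) + 215581 = ((-171 - 23*(22 - 714)) + 220102) + 215581 = ((-171 - 23*(-692)) + 220102) + 215581 = ((-171 + 15916) + 220102) + 215581 = (15745 + 220102) + 215581 = 235847 + 215581 = 451428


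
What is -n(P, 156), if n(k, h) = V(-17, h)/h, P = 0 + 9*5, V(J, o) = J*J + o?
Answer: -445/156 ≈ -2.8526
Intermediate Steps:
V(J, o) = o + J² (V(J, o) = J² + o = o + J²)
P = 45 (P = 0 + 45 = 45)
n(k, h) = (289 + h)/h (n(k, h) = (h + (-17)²)/h = (h + 289)/h = (289 + h)/h)
-n(P, 156) = -(289 + 156)/156 = -445/156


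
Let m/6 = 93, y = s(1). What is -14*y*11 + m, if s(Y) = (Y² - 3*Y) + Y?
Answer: 712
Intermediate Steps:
s(Y) = Y² - 2*Y
y = -1 (y = 1*(-2 + 1) = 1*(-1) = -1)
m = 558 (m = 6*93 = 558)
-14*y*11 + m = -(-14)*11 + 558 = -14*(-11) + 558 = 154 + 558 = 712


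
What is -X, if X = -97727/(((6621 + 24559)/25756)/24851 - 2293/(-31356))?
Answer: 490340219726261268/367160165597 ≈ 1.3355e+6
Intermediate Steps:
X = -490340219726261268/367160165597 (X = -97727/((31180*(1/25756))*(1/24851) - 2293*(-1/31356)) = -97727/((7795/6439)*(1/24851) + 2293/31356) = -97727/(7795/160015589 + 2293/31356) = -97727/367160165597/5017448808684 = -97727*5017448808684/367160165597 = -490340219726261268/367160165597 ≈ -1.3355e+6)
-X = -1*(-490340219726261268/367160165597) = 490340219726261268/367160165597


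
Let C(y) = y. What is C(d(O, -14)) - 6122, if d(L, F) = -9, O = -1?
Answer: -6131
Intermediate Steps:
C(d(O, -14)) - 6122 = -9 - 6122 = -6131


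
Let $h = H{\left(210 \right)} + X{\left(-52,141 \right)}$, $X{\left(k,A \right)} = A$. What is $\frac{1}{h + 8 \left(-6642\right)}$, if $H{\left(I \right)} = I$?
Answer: $- \frac{1}{52785} \approx -1.8945 \cdot 10^{-5}$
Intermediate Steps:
$h = 351$ ($h = 210 + 141 = 351$)
$\frac{1}{h + 8 \left(-6642\right)} = \frac{1}{351 + 8 \left(-6642\right)} = \frac{1}{351 - 53136} = \frac{1}{-52785} = - \frac{1}{52785}$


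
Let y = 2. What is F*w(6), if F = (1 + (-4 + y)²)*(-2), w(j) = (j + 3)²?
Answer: -810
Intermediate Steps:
w(j) = (3 + j)²
F = -10 (F = (1 + (-4 + 2)²)*(-2) = (1 + (-2)²)*(-2) = (1 + 4)*(-2) = 5*(-2) = -10)
F*w(6) = -10*(3 + 6)² = -10*9² = -10*81 = -810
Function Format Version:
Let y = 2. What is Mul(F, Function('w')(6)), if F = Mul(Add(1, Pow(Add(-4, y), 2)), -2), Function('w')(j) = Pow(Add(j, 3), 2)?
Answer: -810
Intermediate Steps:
Function('w')(j) = Pow(Add(3, j), 2)
F = -10 (F = Mul(Add(1, Pow(Add(-4, 2), 2)), -2) = Mul(Add(1, Pow(-2, 2)), -2) = Mul(Add(1, 4), -2) = Mul(5, -2) = -10)
Mul(F, Function('w')(6)) = Mul(-10, Pow(Add(3, 6), 2)) = Mul(-10, Pow(9, 2)) = Mul(-10, 81) = -810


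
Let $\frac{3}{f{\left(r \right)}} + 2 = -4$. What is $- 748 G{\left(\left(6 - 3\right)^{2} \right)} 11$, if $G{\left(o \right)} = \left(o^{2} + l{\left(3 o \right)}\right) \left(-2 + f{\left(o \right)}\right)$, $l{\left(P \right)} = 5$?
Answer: $1769020$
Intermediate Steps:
$f{\left(r \right)} = - \frac{1}{2}$ ($f{\left(r \right)} = \frac{3}{-2 - 4} = \frac{3}{-6} = 3 \left(- \frac{1}{6}\right) = - \frac{1}{2}$)
$G{\left(o \right)} = - \frac{25}{2} - \frac{5 o^{2}}{2}$ ($G{\left(o \right)} = \left(o^{2} + 5\right) \left(-2 - \frac{1}{2}\right) = \left(5 + o^{2}\right) \left(- \frac{5}{2}\right) = - \frac{25}{2} - \frac{5 o^{2}}{2}$)
$- 748 G{\left(\left(6 - 3\right)^{2} \right)} 11 = - 748 \left(- \frac{25}{2} - \frac{5 \left(\left(6 - 3\right)^{2}\right)^{2}}{2}\right) 11 = - 748 \left(- \frac{25}{2} - \frac{5 \left(3^{2}\right)^{2}}{2}\right) 11 = - 748 \left(- \frac{25}{2} - \frac{5 \cdot 9^{2}}{2}\right) 11 = - 748 \left(- \frac{25}{2} - \frac{405}{2}\right) 11 = - 748 \left(\left(-215\right) 11\right) = \left(-748\right) \left(-2365\right) = 1769020$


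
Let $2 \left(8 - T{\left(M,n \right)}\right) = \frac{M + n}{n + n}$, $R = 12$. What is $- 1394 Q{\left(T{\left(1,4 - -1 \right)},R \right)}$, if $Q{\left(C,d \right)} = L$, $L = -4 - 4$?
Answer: $11152$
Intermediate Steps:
$T{\left(M,n \right)} = 8 - \frac{M + n}{4 n}$ ($T{\left(M,n \right)} = 8 - \frac{\left(M + n\right) \frac{1}{n + n}}{2} = 8 - \frac{\left(M + n\right) \frac{1}{2 n}}{2} = 8 - \frac{\frac{1}{2} \frac{1}{n} \left(M + n\right)}{2} = 8 - \frac{M + n}{4 n}$)
$L = -8$
$Q{\left(C,d \right)} = -8$
$- 1394 Q{\left(T{\left(1,4 - -1 \right)},R \right)} = \left(-1394\right) \left(-8\right) = 11152$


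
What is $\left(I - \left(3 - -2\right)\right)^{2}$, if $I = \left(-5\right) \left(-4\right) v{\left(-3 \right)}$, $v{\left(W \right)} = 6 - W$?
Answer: $30625$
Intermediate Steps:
$I = 180$ ($I = \left(-5\right) \left(-4\right) \left(6 - -3\right) = 20 \left(6 + 3\right) = 20 \cdot 9 = 180$)
$\left(I - \left(3 - -2\right)\right)^{2} = \left(180 - \left(3 - -2\right)\right)^{2} = \left(180 - \left(3 + 2\right)\right)^{2} = \left(180 - 5\right)^{2} = 175^{2} = 30625$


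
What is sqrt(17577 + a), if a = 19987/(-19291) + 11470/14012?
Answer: 7*sqrt(6818198787707170)/4359766 ≈ 132.58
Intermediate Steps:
a = -948227/4359766 (a = 19987*(-1/19291) + 11470*(1/14012) = -19987/19291 + 185/226 = -948227/4359766 ≈ -0.21749)
sqrt(17577 + a) = sqrt(17577 - 948227/4359766) = sqrt(76630658755/4359766) = 7*sqrt(6818198787707170)/4359766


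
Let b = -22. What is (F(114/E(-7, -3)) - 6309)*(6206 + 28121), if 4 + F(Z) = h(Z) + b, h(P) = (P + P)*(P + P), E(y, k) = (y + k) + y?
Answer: -61061931737/289 ≈ -2.1129e+8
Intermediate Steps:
E(y, k) = k + 2*y (E(y, k) = (k + y) + y = k + 2*y)
h(P) = 4*P² (h(P) = (2*P)*(2*P) = 4*P²)
F(Z) = -26 + 4*Z² (F(Z) = -4 + (4*Z² - 22) = -4 + (-22 + 4*Z²) = -26 + 4*Z²)
(F(114/E(-7, -3)) - 6309)*(6206 + 28121) = ((-26 + 4*(114/(-3 + 2*(-7)))²) - 6309)*(6206 + 28121) = ((-26 + 4*(114/(-3 - 14))²) - 6309)*34327 = ((-26 + 4*(114/(-17))²) - 6309)*34327 = ((-26 + 4*(114*(-1/17))²) - 6309)*34327 = ((-26 + 4*(-114/17)²) - 6309)*34327 = ((-26 + 4*(12996/289)) - 6309)*34327 = ((-26 + 51984/289) - 6309)*34327 = (44470/289 - 6309)*34327 = -1778831/289*34327 = -61061931737/289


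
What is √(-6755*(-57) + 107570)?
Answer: √492605 ≈ 701.86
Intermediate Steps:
√(-6755*(-57) + 107570) = √(385035 + 107570) = √492605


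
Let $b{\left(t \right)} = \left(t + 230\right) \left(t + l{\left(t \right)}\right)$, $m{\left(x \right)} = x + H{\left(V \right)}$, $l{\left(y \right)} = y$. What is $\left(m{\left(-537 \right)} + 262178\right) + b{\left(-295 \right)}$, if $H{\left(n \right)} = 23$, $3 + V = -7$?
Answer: $300014$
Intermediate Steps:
$V = -10$ ($V = -3 - 7 = -10$)
$m{\left(x \right)} = 23 + x$ ($m{\left(x \right)} = x + 23 = 23 + x$)
$b{\left(t \right)} = 2 t \left(230 + t\right)$ ($b{\left(t \right)} = \left(t + 230\right) \left(t + t\right) = \left(230 + t\right) 2 t = 2 t \left(230 + t\right)$)
$\left(m{\left(-537 \right)} + 262178\right) + b{\left(-295 \right)} = \left(\left(23 - 537\right) + 262178\right) + 2 \left(-295\right) \left(230 - 295\right) = \left(-514 + 262178\right) + 2 \left(-295\right) \left(-65\right) = 261664 + 38350 = 300014$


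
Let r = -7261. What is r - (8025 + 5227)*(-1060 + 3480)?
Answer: -32077101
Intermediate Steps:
r - (8025 + 5227)*(-1060 + 3480) = -7261 - (8025 + 5227)*(-1060 + 3480) = -7261 - 13252*2420 = -7261 - 1*32069840 = -7261 - 32069840 = -32077101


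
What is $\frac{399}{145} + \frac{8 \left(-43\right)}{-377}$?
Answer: $\frac{6907}{1885} \approx 3.6642$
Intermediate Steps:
$\frac{399}{145} + \frac{8 \left(-43\right)}{-377} = 399 \cdot \frac{1}{145} - - \frac{344}{377} = \frac{399}{145} + \frac{344}{377} = \frac{6907}{1885}$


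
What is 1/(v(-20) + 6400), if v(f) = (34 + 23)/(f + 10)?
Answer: 10/63943 ≈ 0.00015639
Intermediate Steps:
v(f) = 57/(10 + f)
1/(v(-20) + 6400) = 1/(57/(10 - 20) + 6400) = 1/(57/(-10) + 6400) = 1/(57*(-⅒) + 6400) = 1/(-57/10 + 6400) = 1/(63943/10) = 10/63943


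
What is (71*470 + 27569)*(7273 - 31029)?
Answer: -1447666884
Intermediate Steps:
(71*470 + 27569)*(7273 - 31029) = (33370 + 27569)*(-23756) = 60939*(-23756) = -1447666884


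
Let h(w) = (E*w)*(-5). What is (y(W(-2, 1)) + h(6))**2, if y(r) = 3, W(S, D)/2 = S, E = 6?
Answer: 31329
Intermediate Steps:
W(S, D) = 2*S
h(w) = -30*w (h(w) = (6*w)*(-5) = -30*w)
(y(W(-2, 1)) + h(6))**2 = (3 - 30*6)**2 = (3 - 180)**2 = (-177)**2 = 31329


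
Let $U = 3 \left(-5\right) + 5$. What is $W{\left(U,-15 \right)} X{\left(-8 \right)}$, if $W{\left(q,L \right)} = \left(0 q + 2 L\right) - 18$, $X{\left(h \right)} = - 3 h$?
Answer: $-1152$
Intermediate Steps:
$U = -10$ ($U = -15 + 5 = -10$)
$W{\left(q,L \right)} = -18 + 2 L$ ($W{\left(q,L \right)} = \left(0 + 2 L\right) - 18 = 2 L - 18 = -18 + 2 L$)
$W{\left(U,-15 \right)} X{\left(-8 \right)} = \left(-18 + 2 \left(-15\right)\right) \left(\left(-3\right) \left(-8\right)\right) = \left(-18 - 30\right) 24 = \left(-48\right) 24 = -1152$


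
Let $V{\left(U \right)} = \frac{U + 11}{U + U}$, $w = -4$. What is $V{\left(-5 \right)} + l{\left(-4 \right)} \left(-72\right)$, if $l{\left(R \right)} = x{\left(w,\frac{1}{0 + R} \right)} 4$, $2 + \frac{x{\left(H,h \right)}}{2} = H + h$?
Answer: $\frac{17997}{5} \approx 3599.4$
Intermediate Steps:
$x{\left(H,h \right)} = -4 + 2 H + 2 h$ ($x{\left(H,h \right)} = -4 + 2 \left(H + h\right) = -4 + \left(2 H + 2 h\right) = -4 + 2 H + 2 h$)
$V{\left(U \right)} = \frac{11 + U}{2 U}$
$l{\left(R \right)} = -48 + \frac{8}{R}$ ($l{\left(R \right)} = \left(-4 + 2 \left(-4\right) + \frac{2}{0 + R}\right) 4 = \left(-4 - 8 + \frac{2}{R}\right) 4 = \left(-12 + \frac{2}{R}\right) 4 = -48 + \frac{8}{R}$)
$V{\left(-5 \right)} + l{\left(-4 \right)} \left(-72\right) = \frac{11 - 5}{2 \left(-5\right)} + \left(-48 + \frac{8}{-4}\right) \left(-72\right) = \frac{1}{2} \left(- \frac{1}{5}\right) 6 + \left(-48 + 8 \left(- \frac{1}{4}\right)\right) \left(-72\right) = - \frac{3}{5} + \left(-48 - 2\right) \left(-72\right) = - \frac{3}{5} - -3600 = - \frac{3}{5} + 3600 = \frac{17997}{5}$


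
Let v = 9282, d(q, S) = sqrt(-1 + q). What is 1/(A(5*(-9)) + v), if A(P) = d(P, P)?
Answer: 4641/43077785 - I*sqrt(46)/86155570 ≈ 0.00010774 - 7.8722e-8*I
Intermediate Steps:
A(P) = sqrt(-1 + P)
1/(A(5*(-9)) + v) = 1/(sqrt(-1 + 5*(-9)) + 9282) = 1/(sqrt(-1 - 45) + 9282) = 1/(sqrt(-46) + 9282) = 1/(I*sqrt(46) + 9282) = 1/(9282 + I*sqrt(46))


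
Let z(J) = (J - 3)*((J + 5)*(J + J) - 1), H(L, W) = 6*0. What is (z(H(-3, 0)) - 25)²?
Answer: 484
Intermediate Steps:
H(L, W) = 0
z(J) = (-1 + 2*J*(5 + J))*(-3 + J) (z(J) = (-3 + J)*((5 + J)*(2*J) - 1) = (-3 + J)*(2*J*(5 + J) - 1) = (-3 + J)*(-1 + 2*J*(5 + J)) = (-1 + 2*J*(5 + J))*(-3 + J))
(z(H(-3, 0)) - 25)² = ((3 - 31*0 + 2*0³ + 4*0²) - 25)² = ((3 + 0 + 2*0 + 4*0) - 25)² = ((3 + 0 + 0 + 0) - 25)² = (3 - 25)² = (-22)² = 484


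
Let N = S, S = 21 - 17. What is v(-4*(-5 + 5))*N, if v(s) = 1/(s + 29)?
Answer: 4/29 ≈ 0.13793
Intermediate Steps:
v(s) = 1/(29 + s)
S = 4
N = 4
v(-4*(-5 + 5))*N = 4/(29 - 4*(-5 + 5)) = 4/(29 - 4*0) = 4/(29 + 0) = 4/29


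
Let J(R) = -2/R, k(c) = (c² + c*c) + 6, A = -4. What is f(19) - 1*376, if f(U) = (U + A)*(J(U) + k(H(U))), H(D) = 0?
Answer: -5464/19 ≈ -287.58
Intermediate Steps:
k(c) = 6 + 2*c² (k(c) = (c² + c²) + 6 = 2*c² + 6 = 6 + 2*c²)
f(U) = (-4 + U)*(6 - 2/U) (f(U) = (U - 4)*(-2/U + (6 + 2*0²)) = (-4 + U)*(-2/U + (6 + 2*0)) = (-4 + U)*(-2/U + (6 + 0)) = (-4 + U)*(-2/U + 6) = (-4 + U)*(6 - 2/U))
f(19) - 1*376 = (-26 + 6*19 + 8/19) - 1*376 = (-26 + 114 + 8*(1/19)) - 376 = (-26 + 114 + 8/19) - 376 = 1680/19 - 376 = -5464/19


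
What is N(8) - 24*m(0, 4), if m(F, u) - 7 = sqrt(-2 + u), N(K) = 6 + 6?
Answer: -156 - 24*sqrt(2) ≈ -189.94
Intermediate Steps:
N(K) = 12
m(F, u) = 7 + sqrt(-2 + u)
N(8) - 24*m(0, 4) = 12 - 24*(7 + sqrt(-2 + 4)) = 12 - 24*(7 + sqrt(2)) = 12 + (-168 - 24*sqrt(2)) = -156 - 24*sqrt(2)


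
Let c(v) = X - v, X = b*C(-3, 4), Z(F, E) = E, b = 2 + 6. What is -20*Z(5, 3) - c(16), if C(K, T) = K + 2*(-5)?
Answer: 60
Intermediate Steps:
C(K, T) = -10 + K (C(K, T) = K - 10 = -10 + K)
b = 8
X = -104 (X = 8*(-10 - 3) = 8*(-13) = -104)
c(v) = -104 - v
-20*Z(5, 3) - c(16) = -20*3 - (-104 - 1*16) = -60 - (-104 - 16) = -60 - 1*(-120) = -60 + 120 = 60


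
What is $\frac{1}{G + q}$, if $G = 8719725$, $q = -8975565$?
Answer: $- \frac{1}{255840} \approx -3.9087 \cdot 10^{-6}$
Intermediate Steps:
$\frac{1}{G + q} = \frac{1}{8719725 - 8975565} = \frac{1}{-255840} = - \frac{1}{255840}$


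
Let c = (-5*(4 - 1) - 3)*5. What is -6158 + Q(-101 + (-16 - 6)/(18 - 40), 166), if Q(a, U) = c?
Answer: -6248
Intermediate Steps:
c = -90 (c = (-5*3 - 3)*5 = (-15 - 3)*5 = -18*5 = -90)
Q(a, U) = -90
-6158 + Q(-101 + (-16 - 6)/(18 - 40), 166) = -6158 - 90 = -6248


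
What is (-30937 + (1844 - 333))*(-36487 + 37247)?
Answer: -22363760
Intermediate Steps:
(-30937 + (1844 - 333))*(-36487 + 37247) = (-30937 + 1511)*760 = -29426*760 = -22363760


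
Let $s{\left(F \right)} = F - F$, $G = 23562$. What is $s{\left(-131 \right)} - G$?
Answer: $-23562$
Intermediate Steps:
$s{\left(F \right)} = 0$
$s{\left(-131 \right)} - G = 0 - 23562 = -23562$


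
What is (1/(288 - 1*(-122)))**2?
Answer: 1/168100 ≈ 5.9488e-6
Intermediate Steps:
(1/(288 - 1*(-122)))**2 = (1/(288 + 122))**2 = (1/410)**2 = 1/168100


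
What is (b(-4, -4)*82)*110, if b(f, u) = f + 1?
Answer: -27060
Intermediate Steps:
b(f, u) = 1 + f
(b(-4, -4)*82)*110 = ((1 - 4)*82)*110 = -3*82*110 = -246*110 = -27060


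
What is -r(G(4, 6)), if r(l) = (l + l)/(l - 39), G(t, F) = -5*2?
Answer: -20/49 ≈ -0.40816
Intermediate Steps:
G(t, F) = -10
r(l) = 2*l/(-39 + l) (r(l) = (2*l)/(-39 + l) = 2*l/(-39 + l))
-r(G(4, 6)) = -2*(-10)/(-39 - 10) = -2*(-10)/(-49) = -2*(-10)*(-1)/49 = -1*20/49 = -20/49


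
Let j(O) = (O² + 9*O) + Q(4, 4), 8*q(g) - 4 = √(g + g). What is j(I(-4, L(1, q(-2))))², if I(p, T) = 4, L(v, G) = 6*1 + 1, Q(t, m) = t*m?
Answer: 4624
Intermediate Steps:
Q(t, m) = m*t
q(g) = ½ + √2*√g/8 (q(g) = ½ + √(g + g)/8 = ½ + √(2*g)/8 = ½ + (√2*√g)/8 = ½ + √2*√g/8)
L(v, G) = 7 (L(v, G) = 6 + 1 = 7)
j(O) = 16 + O² + 9*O (j(O) = (O² + 9*O) + 4*4 = (O² + 9*O) + 16 = 16 + O² + 9*O)
j(I(-4, L(1, q(-2))))² = (16 + 4² + 9*4)² = (16 + 16 + 36)² = 68² = 4624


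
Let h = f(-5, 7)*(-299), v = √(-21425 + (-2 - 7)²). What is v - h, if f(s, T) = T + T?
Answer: 4186 + 4*I*√1334 ≈ 4186.0 + 146.1*I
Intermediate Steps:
f(s, T) = 2*T
v = 4*I*√1334 (v = √(-21425 + (-9)²) = √(-21425 + 81) = √(-21344) = 4*I*√1334 ≈ 146.1*I)
h = -4186 (h = (2*7)*(-299) = 14*(-299) = -4186)
v - h = 4*I*√1334 - 1*(-4186) = 4*I*√1334 + 4186 = 4186 + 4*I*√1334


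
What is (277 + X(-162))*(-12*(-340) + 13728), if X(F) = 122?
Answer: 7105392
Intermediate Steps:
(277 + X(-162))*(-12*(-340) + 13728) = (277 + 122)*(-12*(-340) + 13728) = 399*(4080 + 13728) = 399*17808 = 7105392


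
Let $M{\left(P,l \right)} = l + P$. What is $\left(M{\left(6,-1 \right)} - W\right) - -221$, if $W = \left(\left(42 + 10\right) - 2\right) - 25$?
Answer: $201$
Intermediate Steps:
$M{\left(P,l \right)} = P + l$
$W = 25$ ($W = \left(52 - 2\right) - 25 = 50 - 25 = 25$)
$\left(M{\left(6,-1 \right)} - W\right) - -221 = \left(\left(6 - 1\right) - 25\right) - -221 = \left(5 - 25\right) + 221 = -20 + 221 = 201$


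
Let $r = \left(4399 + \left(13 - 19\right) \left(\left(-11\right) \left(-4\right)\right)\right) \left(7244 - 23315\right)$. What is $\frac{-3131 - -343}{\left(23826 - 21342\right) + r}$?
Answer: $\frac{2788}{66451101} \approx 4.1956 \cdot 10^{-5}$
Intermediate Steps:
$r = -66453585$ ($r = \left(4399 - 264\right) \left(-16071\right) = 4135 \left(-16071\right) = -66453585$)
$\frac{-3131 - -343}{\left(23826 - 21342\right) + r} = \frac{-3131 - -343}{\left(23826 - 21342\right) - 66453585} = \frac{-3131 + 343}{\left(23826 - 21342\right) - 66453585} = - \frac{2788}{2484 - 66453585} = - \frac{2788}{-66451101} = \left(-2788\right) \left(- \frac{1}{66451101}\right) = \frac{2788}{66451101}$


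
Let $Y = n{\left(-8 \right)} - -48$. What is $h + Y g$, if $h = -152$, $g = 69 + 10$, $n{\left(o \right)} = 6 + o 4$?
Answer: $1586$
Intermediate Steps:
$n{\left(o \right)} = 6 + 4 o$
$g = 79$
$Y = 22$ ($Y = \left(6 + 4 \left(-8\right)\right) - -48 = \left(6 - 32\right) + 48 = -26 + 48 = 22$)
$h + Y g = -152 + 22 \cdot 79 = -152 + 1738 = 1586$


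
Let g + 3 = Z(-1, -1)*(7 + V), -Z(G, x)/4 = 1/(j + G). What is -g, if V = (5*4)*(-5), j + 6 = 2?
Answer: 387/5 ≈ 77.400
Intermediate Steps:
j = -4 (j = -6 + 2 = -4)
Z(G, x) = -4/(-4 + G)
V = -100 (V = 20*(-5) = -100)
g = -387/5 (g = -3 + (-4/(-4 - 1))*(7 - 100) = -3 - 4/(-5)*(-93) = -3 - 4*(-⅕)*(-93) = -3 + (⅘)*(-93) = -3 - 372/5 = -387/5 ≈ -77.400)
-g = -1*(-387/5) = 387/5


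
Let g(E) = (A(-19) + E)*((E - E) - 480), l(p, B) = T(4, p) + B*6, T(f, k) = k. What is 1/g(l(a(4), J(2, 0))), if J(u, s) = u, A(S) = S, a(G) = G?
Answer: 1/1440 ≈ 0.00069444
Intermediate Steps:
l(p, B) = p + 6*B (l(p, B) = p + B*6 = p + 6*B)
g(E) = 9120 - 480*E (g(E) = (-19 + E)*((E - E) - 480) = (-19 + E)*(0 - 480) = (-19 + E)*(-480) = 9120 - 480*E)
1/g(l(a(4), J(2, 0))) = 1/(9120 - 480*(4 + 6*2)) = 1/(9120 - 480*(4 + 12)) = 1/(9120 - 480*16) = 1/(9120 - 7680) = 1/1440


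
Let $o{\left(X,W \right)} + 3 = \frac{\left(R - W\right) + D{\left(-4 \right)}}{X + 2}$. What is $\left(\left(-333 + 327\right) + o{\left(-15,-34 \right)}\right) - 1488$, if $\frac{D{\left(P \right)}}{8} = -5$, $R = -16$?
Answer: $- \frac{19439}{13} \approx -1495.3$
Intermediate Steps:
$D{\left(P \right)} = -40$ ($D{\left(P \right)} = 8 \left(-5\right) = -40$)
$o{\left(X,W \right)} = -3 + \frac{-56 - W}{2 + X}$ ($o{\left(X,W \right)} = -3 + \frac{\left(-16 - W\right) - 40}{X + 2} = -3 + \frac{-56 - W}{2 + X}$)
$\left(\left(-333 + 327\right) + o{\left(-15,-34 \right)}\right) - 1488 = \left(\left(-333 + 327\right) + \frac{-62 - -34 - -45}{2 - 15}\right) - 1488 = \left(-6 + \frac{-62 + 34 + 45}{-13}\right) - 1488 = \left(-6 - \frac{17}{13}\right) - 1488 = - \frac{95}{13} - 1488 = - \frac{19439}{13}$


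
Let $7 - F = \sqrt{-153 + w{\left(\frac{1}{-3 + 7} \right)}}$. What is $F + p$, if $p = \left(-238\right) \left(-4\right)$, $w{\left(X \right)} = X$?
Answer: $959 - \frac{i \sqrt{611}}{2} \approx 959.0 - 12.359 i$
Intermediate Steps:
$p = 952$
$F = 7 - \frac{i \sqrt{611}}{2}$ ($F = 7 - \sqrt{-153 + \frac{1}{-3 + 7}} = 7 - \sqrt{-153 + \frac{1}{4}} = 7 - \sqrt{- \frac{611}{4}} = 7 - \frac{i \sqrt{611}}{2} \approx 7.0 - 12.359 i$)
$F + p = \left(7 - \frac{i \sqrt{611}}{2}\right) + 952 = 959 - \frac{i \sqrt{611}}{2}$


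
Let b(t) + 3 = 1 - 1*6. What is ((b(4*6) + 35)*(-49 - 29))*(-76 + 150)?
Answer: -155844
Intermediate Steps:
b(t) = -8 (b(t) = -3 + (1 - 1*6) = -3 + (1 - 6) = -3 - 5 = -8)
((b(4*6) + 35)*(-49 - 29))*(-76 + 150) = ((-8 + 35)*(-49 - 29))*(-76 + 150) = (27*(-78))*74 = -2106*74 = -155844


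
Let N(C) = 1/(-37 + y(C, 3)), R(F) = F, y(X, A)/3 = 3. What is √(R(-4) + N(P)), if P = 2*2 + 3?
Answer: I*√791/14 ≈ 2.0089*I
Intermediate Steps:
y(X, A) = 9 (y(X, A) = 3*3 = 9)
P = 7 (P = 4 + 3 = 7)
N(C) = -1/28 (N(C) = 1/(-37 + 9) = 1/(-28) = -1/28)
√(R(-4) + N(P)) = √(-4 - 1/28) = √(-113/28) = I*√791/14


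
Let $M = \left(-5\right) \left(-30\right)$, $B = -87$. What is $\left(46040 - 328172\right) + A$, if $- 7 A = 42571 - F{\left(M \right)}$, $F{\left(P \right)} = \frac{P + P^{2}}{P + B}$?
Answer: $- \frac{42359845}{147} \approx -2.8816 \cdot 10^{5}$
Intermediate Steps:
$M = 150$
$F{\left(P \right)} = \frac{P + P^{2}}{-87 + P}$ ($F{\left(P \right)} = \frac{P + P^{2}}{P - 87} = \frac{P + P^{2}}{-87 + P}$)
$A = - \frac{886441}{147}$ ($A = - \frac{42571 - \frac{150 \left(1 + 150\right)}{-87 + 150}}{7} = - \frac{42571 - 150 \cdot \frac{1}{63} \cdot 151}{7} = - \frac{42571 - \frac{7550}{21}}{7} = \left(- \frac{1}{7}\right) \frac{886441}{21} = - \frac{886441}{147} \approx -6030.2$)
$\left(46040 - 328172\right) + A = \left(46040 - 328172\right) - \frac{886441}{147} = -282132 - \frac{886441}{147} = - \frac{42359845}{147}$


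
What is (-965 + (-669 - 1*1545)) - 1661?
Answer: -4840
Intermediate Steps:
(-965 + (-669 - 1*1545)) - 1661 = (-965 + (-669 - 1545)) - 1661 = (-965 - 2214) - 1661 = -3179 - 1661 = -4840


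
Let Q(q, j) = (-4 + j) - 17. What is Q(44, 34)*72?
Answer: 936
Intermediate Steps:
Q(q, j) = -21 + j
Q(44, 34)*72 = (-21 + 34)*72 = 13*72 = 936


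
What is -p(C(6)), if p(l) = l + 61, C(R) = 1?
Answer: -62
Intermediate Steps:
p(l) = 61 + l
-p(C(6)) = -(61 + 1) = -1*62 = -62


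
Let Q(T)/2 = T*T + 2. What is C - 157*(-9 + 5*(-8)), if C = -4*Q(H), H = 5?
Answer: 7477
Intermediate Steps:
Q(T) = 4 + 2*T² (Q(T) = 2*(T*T + 2) = 2*(T² + 2) = 2*(2 + T²) = 4 + 2*T²)
C = -216 (C = -4*(4 + 2*5²) = -4*(4 + 2*25) = -4*(4 + 50) = -4*54 = -216)
C - 157*(-9 + 5*(-8)) = -216 - 157*(-9 + 5*(-8)) = -216 - 157*(-9 - 40) = -216 - 157*(-49) = -216 + 7693 = 7477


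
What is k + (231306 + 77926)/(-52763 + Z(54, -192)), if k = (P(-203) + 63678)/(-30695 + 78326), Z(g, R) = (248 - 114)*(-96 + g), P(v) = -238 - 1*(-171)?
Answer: -11014719491/2781221721 ≈ -3.9604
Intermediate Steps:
P(v) = -67 (P(v) = -238 + 171 = -67)
Z(g, R) = -12864 + 134*g (Z(g, R) = 134*(-96 + g) = -12864 + 134*g)
k = 63611/47631 (k = (-67 + 63678)/(-30695 + 78326) = 63611/47631 ≈ 1.3355)
k + (231306 + 77926)/(-52763 + Z(54, -192)) = 63611/47631 + (231306 + 77926)/(-52763 + (-12864 + 134*54)) = 63611/47631 + 309232/(-52763 + (-12864 + 7236)) = 63611/47631 + 309232/(-52763 - 5628) = 63611/47631 + 309232/(-58391) = 63611/47631 + 309232*(-1/58391) = 63611/47631 - 309232/58391 = -11014719491/2781221721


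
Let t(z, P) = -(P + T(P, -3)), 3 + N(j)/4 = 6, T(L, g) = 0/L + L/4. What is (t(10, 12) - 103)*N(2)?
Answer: -1416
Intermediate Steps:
T(L, g) = L/4 (T(L, g) = 0 + L*(1/4) = 0 + L/4 = L/4)
N(j) = 12 (N(j) = -12 + 4*6 = -12 + 24 = 12)
t(z, P) = -5*P/4 (t(z, P) = -(P + P/4) = -5*P/4)
(t(10, 12) - 103)*N(2) = (-5/4*12 - 103)*12 = (-15 - 103)*12 = -118*12 = -1416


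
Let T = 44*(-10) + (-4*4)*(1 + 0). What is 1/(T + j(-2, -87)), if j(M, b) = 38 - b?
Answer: -1/331 ≈ -0.0030211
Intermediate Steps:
T = -456 (T = -440 - 16*1 = -440 - 16 = -456)
1/(T + j(-2, -87)) = 1/(-456 + (38 - 1*(-87))) = 1/(-456 + (38 + 87)) = 1/(-456 + 125) = 1/(-331) = -1/331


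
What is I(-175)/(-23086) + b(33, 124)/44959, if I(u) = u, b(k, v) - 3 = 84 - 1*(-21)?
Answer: 1480159/148274782 ≈ 0.0099825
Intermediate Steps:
b(k, v) = 108 (b(k, v) = 3 + (84 - 1*(-21)) = 3 + (84 + 21) = 3 + 105 = 108)
I(-175)/(-23086) + b(33, 124)/44959 = -175/(-23086) + 108/44959 = -175*(-1/23086) + 108*(1/44959) = 25/3298 + 108/44959 = 1480159/148274782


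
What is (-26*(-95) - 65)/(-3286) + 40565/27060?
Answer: 6821729/8891916 ≈ 0.76718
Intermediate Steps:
(-26*(-95) - 65)/(-3286) + 40565/27060 = (2470 - 65)*(-1/3286) + 40565*(1/27060) = 2405*(-1/3286) + 8113/5412 = -2405/3286 + 8113/5412 = 6821729/8891916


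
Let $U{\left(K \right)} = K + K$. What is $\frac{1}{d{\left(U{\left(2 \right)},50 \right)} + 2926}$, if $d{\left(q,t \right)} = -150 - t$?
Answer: $\frac{1}{2726} \approx 0.00036684$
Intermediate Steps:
$U{\left(K \right)} = 2 K$
$\frac{1}{d{\left(U{\left(2 \right)},50 \right)} + 2926} = \frac{1}{\left(-150 - 50\right) + 2926} = \frac{1}{-200 + 2926} = \frac{1}{2726}$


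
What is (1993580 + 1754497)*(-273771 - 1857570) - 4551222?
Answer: -7988434732479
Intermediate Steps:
(1993580 + 1754497)*(-273771 - 1857570) - 4551222 = 3748077*(-2131341) - 4551222 = -7988430181257 - 4551222 = -7988434732479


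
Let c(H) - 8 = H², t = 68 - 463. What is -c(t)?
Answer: -156033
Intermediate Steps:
t = -395
c(H) = 8 + H²
-c(t) = -(8 + (-395)²) = -(8 + 156025) = -1*156033 = -156033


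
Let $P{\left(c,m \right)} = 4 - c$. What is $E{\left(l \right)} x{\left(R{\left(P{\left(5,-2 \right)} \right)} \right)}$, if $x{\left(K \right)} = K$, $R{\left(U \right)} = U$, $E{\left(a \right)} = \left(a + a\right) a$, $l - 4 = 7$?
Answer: $-242$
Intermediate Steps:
$l = 11$ ($l = 4 + 7 = 11$)
$E{\left(a \right)} = 2 a^{2}$ ($E{\left(a \right)} = 2 a a = 2 a^{2}$)
$E{\left(l \right)} x{\left(R{\left(P{\left(5,-2 \right)} \right)} \right)} = 2 \cdot 11^{2} \left(4 - 5\right) = 2 \cdot 121 \left(4 - 5\right) = 242 \left(-1\right) = -242$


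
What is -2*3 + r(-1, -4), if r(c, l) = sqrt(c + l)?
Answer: -6 + I*sqrt(5) ≈ -6.0 + 2.2361*I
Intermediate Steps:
-2*3 + r(-1, -4) = -2*3 + sqrt(-1 - 4) = -6 + sqrt(-5) = -6 + I*sqrt(5)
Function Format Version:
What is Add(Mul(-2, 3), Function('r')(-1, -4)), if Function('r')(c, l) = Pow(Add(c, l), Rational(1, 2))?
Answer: Add(-6, Mul(I, Pow(5, Rational(1, 2)))) ≈ Add(-6.0000, Mul(2.2361, I))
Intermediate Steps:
Add(Mul(-2, 3), Function('r')(-1, -4)) = Add(Mul(-2, 3), Pow(Add(-1, -4), Rational(1, 2))) = Add(-6, Pow(-5, Rational(1, 2))) = Add(-6, Mul(I, Pow(5, Rational(1, 2))))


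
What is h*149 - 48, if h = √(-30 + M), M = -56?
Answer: -48 + 149*I*√86 ≈ -48.0 + 1381.8*I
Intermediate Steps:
h = I*√86 (h = √(-30 - 56) = √(-86) = I*√86 ≈ 9.2736*I)
h*149 - 48 = (I*√86)*149 - 48 = 149*I*√86 - 48 = -48 + 149*I*√86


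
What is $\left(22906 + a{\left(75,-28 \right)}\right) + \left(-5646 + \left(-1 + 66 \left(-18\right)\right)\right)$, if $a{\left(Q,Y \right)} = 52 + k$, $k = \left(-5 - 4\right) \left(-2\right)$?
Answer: $16141$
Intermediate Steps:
$k = 18$ ($k = \left(-9\right) \left(-2\right) = 18$)
$a{\left(Q,Y \right)} = 70$ ($a{\left(Q,Y \right)} = 52 + 18 = 70$)
$\left(22906 + a{\left(75,-28 \right)}\right) + \left(-5646 + \left(-1 + 66 \left(-18\right)\right)\right) = \left(22906 + 70\right) + \left(-5646 + \left(-1 + 66 \left(-18\right)\right)\right) = 22976 - 6835 = 16141$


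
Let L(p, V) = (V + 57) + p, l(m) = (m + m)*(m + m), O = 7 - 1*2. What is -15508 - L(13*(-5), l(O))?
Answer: -15600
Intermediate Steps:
O = 5 (O = 7 - 2 = 5)
l(m) = 4*m² (l(m) = (2*m)*(2*m) = 4*m²)
L(p, V) = 57 + V + p (L(p, V) = (57 + V) + p = 57 + V + p)
-15508 - L(13*(-5), l(O)) = -15508 - (57 + 4*5² + 13*(-5)) = -15508 - (57 + 4*25 - 65) = -15508 - (57 + 100 - 65) = -15508 - 1*92 = -15508 - 92 = -15600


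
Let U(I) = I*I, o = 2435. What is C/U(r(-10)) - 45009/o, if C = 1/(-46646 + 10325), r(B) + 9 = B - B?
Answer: -132416525444/7163772435 ≈ -18.484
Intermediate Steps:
r(B) = -9 (r(B) = -9 + (B - B) = -9 + 0 = -9)
U(I) = I**2
C = -1/36321 (C = 1/(-36321) = -1/36321 ≈ -2.7532e-5)
C/U(r(-10)) - 45009/o = -1/(36321*((-9)**2)) - 45009/2435 = -1/36321/81 - 45009*1/2435 = -1/36321*1/81 - 45009/2435 = -1/2942001 - 45009/2435 = -132416525444/7163772435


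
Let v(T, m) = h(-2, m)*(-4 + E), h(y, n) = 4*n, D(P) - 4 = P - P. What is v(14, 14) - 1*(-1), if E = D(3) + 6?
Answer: 337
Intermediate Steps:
D(P) = 4 (D(P) = 4 + (P - P) = 4 + 0 = 4)
E = 10 (E = 4 + 6 = 10)
v(T, m) = 24*m (v(T, m) = (4*m)*(-4 + 10) = (4*m)*6 = 24*m)
v(14, 14) - 1*(-1) = 24*14 - 1*(-1) = 336 + 1 = 337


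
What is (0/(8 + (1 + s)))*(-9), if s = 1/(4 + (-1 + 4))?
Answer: 0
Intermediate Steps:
s = 1/7 (s = 1/(4 + 3) = 1/7 ≈ 0.14286)
(0/(8 + (1 + s)))*(-9) = (0/(8 + (1 + 1/7)))*(-9) = (0/(8 + 8/7))*(-9) = (0/(64/7))*(-9) = (0*(7/64))*(-9) = 0*(-9) = 0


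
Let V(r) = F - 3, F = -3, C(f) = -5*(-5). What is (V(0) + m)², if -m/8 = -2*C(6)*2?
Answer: 630436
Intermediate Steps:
C(f) = 25
m = 800 (m = -8*(-2*25)*2 = -(-400)*2 = -8*(-100) = 800)
V(r) = -6 (V(r) = -3 - 3 = -6)
(V(0) + m)² = (-6 + 800)² = 794² = 630436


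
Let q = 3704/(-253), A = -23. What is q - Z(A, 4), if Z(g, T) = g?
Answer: 2115/253 ≈ 8.3597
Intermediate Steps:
q = -3704/253 (q = 3704*(-1/253) = -3704/253 ≈ -14.640)
q - Z(A, 4) = -3704/253 - 1*(-23) = -3704/253 + 23 = 2115/253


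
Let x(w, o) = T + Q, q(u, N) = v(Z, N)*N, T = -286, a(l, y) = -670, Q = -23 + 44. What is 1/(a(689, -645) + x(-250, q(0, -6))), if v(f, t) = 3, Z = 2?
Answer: -1/935 ≈ -0.0010695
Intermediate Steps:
Q = 21
q(u, N) = 3*N
x(w, o) = -265 (x(w, o) = -286 + 21 = -265)
1/(a(689, -645) + x(-250, q(0, -6))) = 1/(-670 - 265) = 1/(-935) = -1/935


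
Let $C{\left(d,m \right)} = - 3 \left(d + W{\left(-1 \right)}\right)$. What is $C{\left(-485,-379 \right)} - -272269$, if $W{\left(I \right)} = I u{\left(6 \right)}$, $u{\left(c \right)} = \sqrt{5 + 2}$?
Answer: $273724 + 3 \sqrt{7} \approx 2.7373 \cdot 10^{5}$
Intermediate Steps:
$u{\left(c \right)} = \sqrt{7}$
$W{\left(I \right)} = I \sqrt{7}$
$C{\left(d,m \right)} = - 3 d + 3 \sqrt{7}$ ($C{\left(d,m \right)} = - 3 \left(d - \sqrt{7}\right) = - 3 d + 3 \sqrt{7}$)
$C{\left(-485,-379 \right)} - -272269 = \left(\left(-3\right) \left(-485\right) + 3 \sqrt{7}\right) - -272269 = \left(1455 + 3 \sqrt{7}\right) + 272269 = 273724 + 3 \sqrt{7}$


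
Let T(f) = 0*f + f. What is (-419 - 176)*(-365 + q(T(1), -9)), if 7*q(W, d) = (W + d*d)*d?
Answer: 279905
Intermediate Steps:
T(f) = f (T(f) = 0 + f = f)
q(W, d) = d*(W + d²)/7 (q(W, d) = ((W + d*d)*d)/7 = ((W + d²)*d)/7 = (d*(W + d²))/7 = d*(W + d²)/7)
(-419 - 176)*(-365 + q(T(1), -9)) = (-419 - 176)*(-365 + (⅐)*(-9)*(1 + (-9)²)) = -595*(-365 + (⅐)*(-9)*(1 + 81)) = -595*(-365 + (⅐)*(-9)*82) = -595*(-365 - 738/7) = -595*(-3293/7) = 279905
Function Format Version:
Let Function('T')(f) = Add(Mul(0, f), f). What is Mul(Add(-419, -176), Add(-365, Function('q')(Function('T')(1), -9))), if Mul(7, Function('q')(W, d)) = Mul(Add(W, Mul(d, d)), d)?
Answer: 279905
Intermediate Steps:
Function('T')(f) = f (Function('T')(f) = Add(0, f) = f)
Function('q')(W, d) = Mul(Rational(1, 7), d, Add(W, Pow(d, 2))) (Function('q')(W, d) = Mul(Rational(1, 7), Mul(Add(W, Mul(d, d)), d)) = Mul(Rational(1, 7), Mul(Add(W, Pow(d, 2)), d)) = Mul(Rational(1, 7), Mul(d, Add(W, Pow(d, 2)))) = Mul(Rational(1, 7), d, Add(W, Pow(d, 2))))
Mul(Add(-419, -176), Add(-365, Function('q')(Function('T')(1), -9))) = Mul(Add(-419, -176), Add(-365, Mul(Rational(1, 7), -9, Add(1, Pow(-9, 2))))) = Mul(-595, Add(-365, Mul(Rational(1, 7), -9, Add(1, 81)))) = Mul(-595, Add(-365, Mul(Rational(1, 7), -9, 82))) = Mul(-595, Add(-365, Rational(-738, 7))) = Mul(-595, Rational(-3293, 7)) = 279905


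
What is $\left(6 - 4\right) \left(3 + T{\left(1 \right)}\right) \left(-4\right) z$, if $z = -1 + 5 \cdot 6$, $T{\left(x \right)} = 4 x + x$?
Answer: $-1856$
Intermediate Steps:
$T{\left(x \right)} = 5 x$
$z = 29$ ($z = -1 + 30 = 29$)
$\left(6 - 4\right) \left(3 + T{\left(1 \right)}\right) \left(-4\right) z = \left(6 - 4\right) \left(3 + 5 \cdot 1\right) \left(-4\right) 29 = 2 \left(3 + 5\right) \left(-4\right) 29 = 2 \cdot 8 \left(-4\right) 29 = 16 \left(-4\right) 29 = \left(-64\right) 29 = -1856$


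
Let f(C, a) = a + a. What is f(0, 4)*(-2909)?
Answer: -23272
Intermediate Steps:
f(C, a) = 2*a
f(0, 4)*(-2909) = (2*4)*(-2909) = 8*(-2909) = -23272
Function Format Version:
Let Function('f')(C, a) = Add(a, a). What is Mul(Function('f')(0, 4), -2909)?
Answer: -23272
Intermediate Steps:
Function('f')(C, a) = Mul(2, a)
Mul(Function('f')(0, 4), -2909) = Mul(Mul(2, 4), -2909) = Mul(8, -2909) = -23272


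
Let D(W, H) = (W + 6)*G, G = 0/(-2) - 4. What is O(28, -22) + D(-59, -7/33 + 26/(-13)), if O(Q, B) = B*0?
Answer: 212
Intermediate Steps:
G = -4 (G = -½*0 - 4 = 0 - 4 = -4)
O(Q, B) = 0
D(W, H) = -24 - 4*W (D(W, H) = (W + 6)*(-4) = (6 + W)*(-4) = -24 - 4*W)
O(28, -22) + D(-59, -7/33 + 26/(-13)) = 0 + (-24 - 4*(-59)) = 0 + (-24 + 236) = 0 + 212 = 212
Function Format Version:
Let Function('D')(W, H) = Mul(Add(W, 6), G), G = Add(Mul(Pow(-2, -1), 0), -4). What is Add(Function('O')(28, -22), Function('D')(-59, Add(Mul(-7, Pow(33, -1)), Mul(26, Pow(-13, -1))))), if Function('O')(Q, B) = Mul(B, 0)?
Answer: 212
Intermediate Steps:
G = -4 (G = Add(Mul(Rational(-1, 2), 0), -4) = Add(0, -4) = -4)
Function('O')(Q, B) = 0
Function('D')(W, H) = Add(-24, Mul(-4, W)) (Function('D')(W, H) = Mul(Add(W, 6), -4) = Mul(Add(6, W), -4) = Add(-24, Mul(-4, W)))
Add(Function('O')(28, -22), Function('D')(-59, Add(Mul(-7, Pow(33, -1)), Mul(26, Pow(-13, -1))))) = Add(0, Add(-24, Mul(-4, -59))) = Add(0, Add(-24, 236)) = Add(0, 212) = 212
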